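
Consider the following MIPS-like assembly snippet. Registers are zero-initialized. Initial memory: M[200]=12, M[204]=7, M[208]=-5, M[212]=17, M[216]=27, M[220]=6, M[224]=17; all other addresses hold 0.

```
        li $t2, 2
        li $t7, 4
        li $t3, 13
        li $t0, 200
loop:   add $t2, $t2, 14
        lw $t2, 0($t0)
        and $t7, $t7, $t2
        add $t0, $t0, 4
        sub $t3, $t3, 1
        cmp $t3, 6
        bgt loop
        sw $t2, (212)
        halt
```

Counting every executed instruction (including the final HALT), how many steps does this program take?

55

after li $t2, 2: $t2=2
after li $t7, 4: $t7=4
after li $t3, 13: $t3=13
after li $t0, 200: $t0=200
after add $t2, $t2, 14: $t2=2+14=16
after lw $t2, 0($t0): $t2=M[200]=12
after and $t7, $t7, $t2: $t7=4&12=4
after add $t0, $t0, 4: $t0=200+4=204
after sub $t3, $t3, 1: $t3=13-1=12
cmp $t3, 6  (cmp 12,6)
bgt loop: taken
after add $t2, $t2, 14: $t2=12+14=26
after lw $t2, 0($t0): $t2=M[204]=7
after and $t7, $t7, $t2: $t7=4&7=4
after add $t0, $t0, 4: $t0=204+4=208
after sub $t3, $t3, 1: $t3=12-1=11
cmp $t3, 6  (cmp 11,6)
bgt loop: taken
after add $t2, $t2, 14: $t2=7+14=21
after lw $t2, 0($t0): $t2=M[208]=-5
after and $t7, $t7, $t2: $t7=4&(-5)=0
after add $t0, $t0, 4: $t0=208+4=212
after sub $t3, $t3, 1: $t3=11-1=10
cmp $t3, 6  (cmp 10,6)
bgt loop: taken
after add $t2, $t2, 14: $t2=(-5)+14=9
after lw $t2, 0($t0): $t2=M[212]=17
after and $t7, $t7, $t2: $t7=0&17=0
after add $t0, $t0, 4: $t0=212+4=216
after sub $t3, $t3, 1: $t3=10-1=9
cmp $t3, 6  (cmp 9,6)
bgt loop: taken
after add $t2, $t2, 14: $t2=17+14=31
after lw $t2, 0($t0): $t2=M[216]=27
after and $t7, $t7, $t2: $t7=0&27=0
after add $t0, $t0, 4: $t0=216+4=220
after sub $t3, $t3, 1: $t3=9-1=8
cmp $t3, 6  (cmp 8,6)
bgt loop: taken
after add $t2, $t2, 14: $t2=27+14=41
after lw $t2, 0($t0): $t2=M[220]=6
after and $t7, $t7, $t2: $t7=0&6=0
after add $t0, $t0, 4: $t0=220+4=224
after sub $t3, $t3, 1: $t3=8-1=7
cmp $t3, 6  (cmp 7,6)
bgt loop: taken
after add $t2, $t2, 14: $t2=6+14=20
after lw $t2, 0($t0): $t2=M[224]=17
after and $t7, $t7, $t2: $t7=0&17=0
after add $t0, $t0, 4: $t0=224+4=228
after sub $t3, $t3, 1: $t3=7-1=6
cmp $t3, 6  (cmp 6,6)
bgt loop: not taken
sw $t2, (212) → M[212]=17
halt.
Total executed instructions: 55.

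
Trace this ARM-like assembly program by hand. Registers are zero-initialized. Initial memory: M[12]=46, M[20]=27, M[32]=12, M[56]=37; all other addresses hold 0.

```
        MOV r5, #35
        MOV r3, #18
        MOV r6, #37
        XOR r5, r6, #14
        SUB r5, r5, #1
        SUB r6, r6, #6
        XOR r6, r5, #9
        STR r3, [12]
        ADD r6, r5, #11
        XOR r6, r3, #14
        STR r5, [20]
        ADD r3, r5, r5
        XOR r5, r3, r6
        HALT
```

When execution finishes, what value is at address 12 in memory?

MOV r5, #35 → r5=35
MOV r3, #18 → r3=18
MOV r6, #37 → r6=37
XOR r5, r6, #14 → r5=37^14=43
SUB r5, r5, #1 → r5=43-1=42
SUB r6, r6, #6 → r6=37-6=31
XOR r6, r5, #9 → r6=42^9=35
STR r3, [12] → M[12]=18
ADD r6, r5, #11 → r6=42+11=53
XOR r6, r3, #14 → r6=18^14=28
STR r5, [20] → M[20]=42
ADD r3, r5, r5 → r3=42+42=84
XOR r5, r3, r6 → r5=84^28=72
halt.

18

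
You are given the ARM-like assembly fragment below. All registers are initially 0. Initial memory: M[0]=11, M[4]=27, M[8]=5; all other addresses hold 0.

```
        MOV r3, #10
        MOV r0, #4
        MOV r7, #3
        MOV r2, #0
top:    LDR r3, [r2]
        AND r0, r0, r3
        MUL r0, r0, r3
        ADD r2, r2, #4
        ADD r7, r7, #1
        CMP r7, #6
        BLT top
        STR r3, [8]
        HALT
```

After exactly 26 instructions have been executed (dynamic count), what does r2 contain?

r3=10
r0=4
r7=3
r2=0
r3=M[0]=11
r0=4&11=0
r0=0*11=0
r2=0+4=4
r7=3+1=4
CMP r7, #6  (cmp 4,6)
BLT top: taken
r3=M[4]=27
r0=0&27=0
r0=0*27=0
r2=4+4=8
r7=4+1=5
CMP r7, #6  (cmp 5,6)
BLT top: taken
r3=M[8]=5
r0=0&5=0
r0=0*5=0
r2=8+4=12
r7=5+1=6
CMP r7, #6  (cmp 6,6)
BLT top: not taken
STR r3, [8] → M[8]=5
After step 26: r2 = 12.

12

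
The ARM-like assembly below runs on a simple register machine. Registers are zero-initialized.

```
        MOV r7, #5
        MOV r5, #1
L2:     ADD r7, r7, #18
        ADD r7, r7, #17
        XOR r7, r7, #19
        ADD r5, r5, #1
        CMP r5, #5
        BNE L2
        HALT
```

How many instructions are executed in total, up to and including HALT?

27

r7=5
r5=1
r7=5+18=23
r7=23+17=40
r7=40^19=59
r5=1+1=2
CMP r5, #5  (cmp 2,5)
BNE L2: taken
r7=59+18=77
r7=77+17=94
r7=94^19=77
r5=2+1=3
CMP r5, #5  (cmp 3,5)
BNE L2: taken
r7=77+18=95
r7=95+17=112
r7=112^19=99
r5=3+1=4
CMP r5, #5  (cmp 4,5)
BNE L2: taken
r7=99+18=117
r7=117+17=134
r7=134^19=149
r5=4+1=5
CMP r5, #5  (cmp 5,5)
BNE L2: not taken
halt.
Total executed instructions: 27.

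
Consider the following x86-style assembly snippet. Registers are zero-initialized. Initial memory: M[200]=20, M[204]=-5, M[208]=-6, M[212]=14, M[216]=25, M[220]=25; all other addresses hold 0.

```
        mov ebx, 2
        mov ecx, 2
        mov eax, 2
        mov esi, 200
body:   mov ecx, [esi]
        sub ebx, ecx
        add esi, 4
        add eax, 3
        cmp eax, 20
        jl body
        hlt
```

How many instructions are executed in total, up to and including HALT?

41

after mov ebx, 2: ebx=2
after mov ecx, 2: ecx=2
after mov eax, 2: eax=2
after mov esi, 200: esi=200
after mov ecx, [esi]: ecx=M[200]=20
after sub ebx, ecx: ebx=2-20=-18
after add esi, 4: esi=200+4=204
after add eax, 3: eax=2+3=5
cmp eax, 20  (cmp 5,20)
jl body: taken
after mov ecx, [esi]: ecx=M[204]=-5
after sub ebx, ecx: ebx=(-18)-(-5)=-13
after add esi, 4: esi=204+4=208
after add eax, 3: eax=5+3=8
cmp eax, 20  (cmp 8,20)
jl body: taken
after mov ecx, [esi]: ecx=M[208]=-6
after sub ebx, ecx: ebx=(-13)-(-6)=-7
after add esi, 4: esi=208+4=212
after add eax, 3: eax=8+3=11
cmp eax, 20  (cmp 11,20)
jl body: taken
after mov ecx, [esi]: ecx=M[212]=14
after sub ebx, ecx: ebx=(-7)-14=-21
after add esi, 4: esi=212+4=216
after add eax, 3: eax=11+3=14
cmp eax, 20  (cmp 14,20)
jl body: taken
after mov ecx, [esi]: ecx=M[216]=25
after sub ebx, ecx: ebx=(-21)-25=-46
after add esi, 4: esi=216+4=220
after add eax, 3: eax=14+3=17
cmp eax, 20  (cmp 17,20)
jl body: taken
after mov ecx, [esi]: ecx=M[220]=25
after sub ebx, ecx: ebx=(-46)-25=-71
after add esi, 4: esi=220+4=224
after add eax, 3: eax=17+3=20
cmp eax, 20  (cmp 20,20)
jl body: not taken
halt.
Total executed instructions: 41.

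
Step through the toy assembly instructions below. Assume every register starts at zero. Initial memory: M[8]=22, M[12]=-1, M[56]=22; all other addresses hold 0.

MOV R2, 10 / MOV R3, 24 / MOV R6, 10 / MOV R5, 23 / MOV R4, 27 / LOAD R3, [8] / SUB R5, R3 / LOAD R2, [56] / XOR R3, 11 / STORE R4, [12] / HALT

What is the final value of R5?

MOV R2, 10 → R2=10
MOV R3, 24 → R3=24
MOV R6, 10 → R6=10
MOV R5, 23 → R5=23
MOV R4, 27 → R4=27
LOAD R3, [8] → R3=M[8]=22
SUB R5, R3 → R5=23-22=1
LOAD R2, [56] → R2=M[56]=22
XOR R3, 11 → R3=22^11=29
STORE R4, [12] → M[12]=27
halt.

1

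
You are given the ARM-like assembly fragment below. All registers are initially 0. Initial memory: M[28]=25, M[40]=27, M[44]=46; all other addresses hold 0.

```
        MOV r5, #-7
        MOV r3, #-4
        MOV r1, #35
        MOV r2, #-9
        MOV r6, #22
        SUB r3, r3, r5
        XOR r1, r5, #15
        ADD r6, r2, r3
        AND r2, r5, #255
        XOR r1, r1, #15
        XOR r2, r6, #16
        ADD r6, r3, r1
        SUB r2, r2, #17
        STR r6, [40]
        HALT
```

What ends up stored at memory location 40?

-4

r5=-7
r3=-4
r1=35
r2=-9
r6=22
r3=(-4)-(-7)=3
r1=(-7)^15=-10
r6=(-9)+3=-6
r2=(-7)&255=249
r1=(-10)^15=-7
r2=(-6)^16=-22
r6=3+(-7)=-4
r2=(-22)-17=-39
STR r6, [40] → M[40]=-4
halt.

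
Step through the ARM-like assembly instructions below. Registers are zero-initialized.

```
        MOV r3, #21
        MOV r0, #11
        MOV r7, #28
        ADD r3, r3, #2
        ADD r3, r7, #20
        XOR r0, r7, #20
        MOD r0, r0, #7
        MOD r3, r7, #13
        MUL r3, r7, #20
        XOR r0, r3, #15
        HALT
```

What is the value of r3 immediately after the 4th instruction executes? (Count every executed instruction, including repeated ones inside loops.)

23

after MOV r3, #21: r3=21
after MOV r0, #11: r0=11
after MOV r7, #28: r7=28
after ADD r3, r3, #2: r3=21+2=23
After step 4: r3 = 23.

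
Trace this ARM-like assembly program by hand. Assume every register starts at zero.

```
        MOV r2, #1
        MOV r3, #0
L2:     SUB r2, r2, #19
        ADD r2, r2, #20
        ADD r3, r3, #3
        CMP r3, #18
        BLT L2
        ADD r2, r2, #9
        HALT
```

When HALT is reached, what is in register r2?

after MOV r2, #1: r2=1
after MOV r3, #0: r3=0
after SUB r2, r2, #19: r2=1-19=-18
after ADD r2, r2, #20: r2=(-18)+20=2
after ADD r3, r3, #3: r3=0+3=3
CMP r3, #18  (cmp 3,18)
BLT L2: taken
after SUB r2, r2, #19: r2=2-19=-17
after ADD r2, r2, #20: r2=(-17)+20=3
after ADD r3, r3, #3: r3=3+3=6
CMP r3, #18  (cmp 6,18)
BLT L2: taken
after SUB r2, r2, #19: r2=3-19=-16
after ADD r2, r2, #20: r2=(-16)+20=4
after ADD r3, r3, #3: r3=6+3=9
CMP r3, #18  (cmp 9,18)
BLT L2: taken
after SUB r2, r2, #19: r2=4-19=-15
after ADD r2, r2, #20: r2=(-15)+20=5
after ADD r3, r3, #3: r3=9+3=12
CMP r3, #18  (cmp 12,18)
BLT L2: taken
after SUB r2, r2, #19: r2=5-19=-14
after ADD r2, r2, #20: r2=(-14)+20=6
after ADD r3, r3, #3: r3=12+3=15
CMP r3, #18  (cmp 15,18)
BLT L2: taken
after SUB r2, r2, #19: r2=6-19=-13
after ADD r2, r2, #20: r2=(-13)+20=7
after ADD r3, r3, #3: r3=15+3=18
CMP r3, #18  (cmp 18,18)
BLT L2: not taken
after ADD r2, r2, #9: r2=7+9=16
halt.

16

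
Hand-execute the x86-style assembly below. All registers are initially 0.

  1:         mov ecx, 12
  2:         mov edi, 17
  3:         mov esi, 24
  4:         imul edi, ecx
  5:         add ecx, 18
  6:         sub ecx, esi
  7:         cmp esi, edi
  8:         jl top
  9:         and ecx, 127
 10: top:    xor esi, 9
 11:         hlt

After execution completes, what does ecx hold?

after mov ecx, 12: ecx=12
after mov edi, 17: edi=17
after mov esi, 24: esi=24
after imul edi, ecx: edi=17*12=204
after add ecx, 18: ecx=12+18=30
after sub ecx, esi: ecx=30-24=6
cmp esi, edi  (cmp 24,204)
jl top: taken
after xor esi, 9: esi=24^9=17
halt.

6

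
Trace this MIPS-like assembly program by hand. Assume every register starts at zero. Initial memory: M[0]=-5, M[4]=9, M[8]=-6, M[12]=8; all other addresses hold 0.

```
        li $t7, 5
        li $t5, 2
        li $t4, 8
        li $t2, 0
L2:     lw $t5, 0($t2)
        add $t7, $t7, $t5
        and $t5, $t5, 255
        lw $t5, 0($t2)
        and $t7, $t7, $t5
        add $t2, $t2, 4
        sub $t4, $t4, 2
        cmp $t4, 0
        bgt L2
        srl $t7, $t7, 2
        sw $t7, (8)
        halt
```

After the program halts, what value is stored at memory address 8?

2

li $t7, 5 → $t7=5
li $t5, 2 → $t5=2
li $t4, 8 → $t4=8
li $t2, 0 → $t2=0
lw $t5, 0($t2) → $t5=M[0]=-5
add $t7, $t7, $t5 → $t7=5+(-5)=0
and $t5, $t5, 255 → $t5=(-5)&255=251
lw $t5, 0($t2) → $t5=M[0]=-5
and $t7, $t7, $t5 → $t7=0&(-5)=0
add $t2, $t2, 4 → $t2=0+4=4
sub $t4, $t4, 2 → $t4=8-2=6
cmp $t4, 0  (cmp 6,0)
bgt L2: taken
lw $t5, 0($t2) → $t5=M[4]=9
add $t7, $t7, $t5 → $t7=0+9=9
and $t5, $t5, 255 → $t5=9&255=9
lw $t5, 0($t2) → $t5=M[4]=9
and $t7, $t7, $t5 → $t7=9&9=9
add $t2, $t2, 4 → $t2=4+4=8
sub $t4, $t4, 2 → $t4=6-2=4
cmp $t4, 0  (cmp 4,0)
bgt L2: taken
lw $t5, 0($t2) → $t5=M[8]=-6
add $t7, $t7, $t5 → $t7=9+(-6)=3
and $t5, $t5, 255 → $t5=(-6)&255=250
lw $t5, 0($t2) → $t5=M[8]=-6
and $t7, $t7, $t5 → $t7=3&(-6)=2
add $t2, $t2, 4 → $t2=8+4=12
sub $t4, $t4, 2 → $t4=4-2=2
cmp $t4, 0  (cmp 2,0)
bgt L2: taken
lw $t5, 0($t2) → $t5=M[12]=8
add $t7, $t7, $t5 → $t7=2+8=10
and $t5, $t5, 255 → $t5=8&255=8
lw $t5, 0($t2) → $t5=M[12]=8
and $t7, $t7, $t5 → $t7=10&8=8
add $t2, $t2, 4 → $t2=12+4=16
sub $t4, $t4, 2 → $t4=2-2=0
cmp $t4, 0  (cmp 0,0)
bgt L2: not taken
srl $t7, $t7, 2 → $t7=8>>2=2
sw $t7, (8) → M[8]=2
halt.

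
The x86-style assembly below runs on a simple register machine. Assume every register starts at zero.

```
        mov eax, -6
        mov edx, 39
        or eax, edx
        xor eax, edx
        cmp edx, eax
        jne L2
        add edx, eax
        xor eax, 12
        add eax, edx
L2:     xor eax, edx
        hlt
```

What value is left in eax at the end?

-1

after mov eax, -6: eax=-6
after mov edx, 39: edx=39
after or eax, edx: eax=(-6)|39=-1
after xor eax, edx: eax=(-1)^39=-40
cmp edx, eax  (cmp 39,-40)
jne L2: taken
after xor eax, edx: eax=(-40)^39=-1
halt.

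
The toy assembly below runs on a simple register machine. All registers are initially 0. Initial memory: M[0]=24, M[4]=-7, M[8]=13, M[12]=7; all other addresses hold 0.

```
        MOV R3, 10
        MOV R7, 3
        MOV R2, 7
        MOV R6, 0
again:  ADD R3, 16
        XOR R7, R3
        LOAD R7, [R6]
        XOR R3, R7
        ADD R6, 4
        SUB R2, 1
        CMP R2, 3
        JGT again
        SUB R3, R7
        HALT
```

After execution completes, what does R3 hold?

MOV R3, 10 → R3=10
MOV R7, 3 → R7=3
MOV R2, 7 → R2=7
MOV R6, 0 → R6=0
ADD R3, 16 → R3=10+16=26
XOR R7, R3 → R7=3^26=25
LOAD R7, [R6] → R7=M[0]=24
XOR R3, R7 → R3=26^24=2
ADD R6, 4 → R6=0+4=4
SUB R2, 1 → R2=7-1=6
CMP R2, 3  (cmp 6,3)
JGT again: taken
ADD R3, 16 → R3=2+16=18
XOR R7, R3 → R7=24^18=10
LOAD R7, [R6] → R7=M[4]=-7
XOR R3, R7 → R3=18^(-7)=-21
ADD R6, 4 → R6=4+4=8
SUB R2, 1 → R2=6-1=5
CMP R2, 3  (cmp 5,3)
JGT again: taken
ADD R3, 16 → R3=(-21)+16=-5
XOR R7, R3 → R7=(-7)^(-5)=2
LOAD R7, [R6] → R7=M[8]=13
XOR R3, R7 → R3=(-5)^13=-10
ADD R6, 4 → R6=8+4=12
SUB R2, 1 → R2=5-1=4
CMP R2, 3  (cmp 4,3)
JGT again: taken
ADD R3, 16 → R3=(-10)+16=6
XOR R7, R3 → R7=13^6=11
LOAD R7, [R6] → R7=M[12]=7
XOR R3, R7 → R3=6^7=1
ADD R6, 4 → R6=12+4=16
SUB R2, 1 → R2=4-1=3
CMP R2, 3  (cmp 3,3)
JGT again: not taken
SUB R3, R7 → R3=1-7=-6
halt.

-6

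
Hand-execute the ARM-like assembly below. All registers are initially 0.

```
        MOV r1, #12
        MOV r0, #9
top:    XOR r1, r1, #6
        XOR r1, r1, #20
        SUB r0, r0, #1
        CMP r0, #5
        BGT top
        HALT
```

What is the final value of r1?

12

MOV r1, #12 → r1=12
MOV r0, #9 → r0=9
XOR r1, r1, #6 → r1=12^6=10
XOR r1, r1, #20 → r1=10^20=30
SUB r0, r0, #1 → r0=9-1=8
CMP r0, #5  (cmp 8,5)
BGT top: taken
XOR r1, r1, #6 → r1=30^6=24
XOR r1, r1, #20 → r1=24^20=12
SUB r0, r0, #1 → r0=8-1=7
CMP r0, #5  (cmp 7,5)
BGT top: taken
XOR r1, r1, #6 → r1=12^6=10
XOR r1, r1, #20 → r1=10^20=30
SUB r0, r0, #1 → r0=7-1=6
CMP r0, #5  (cmp 6,5)
BGT top: taken
XOR r1, r1, #6 → r1=30^6=24
XOR r1, r1, #20 → r1=24^20=12
SUB r0, r0, #1 → r0=6-1=5
CMP r0, #5  (cmp 5,5)
BGT top: not taken
halt.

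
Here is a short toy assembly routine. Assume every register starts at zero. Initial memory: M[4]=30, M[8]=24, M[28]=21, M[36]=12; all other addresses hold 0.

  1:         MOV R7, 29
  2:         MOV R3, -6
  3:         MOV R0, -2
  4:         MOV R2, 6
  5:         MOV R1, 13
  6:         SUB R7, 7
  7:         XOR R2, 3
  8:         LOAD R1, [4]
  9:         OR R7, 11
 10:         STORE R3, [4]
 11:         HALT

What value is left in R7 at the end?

31

R7=29
R3=-6
R0=-2
R2=6
R1=13
R7=29-7=22
R2=6^3=5
R1=M[4]=30
R7=22|11=31
STORE R3, [4] → M[4]=-6
halt.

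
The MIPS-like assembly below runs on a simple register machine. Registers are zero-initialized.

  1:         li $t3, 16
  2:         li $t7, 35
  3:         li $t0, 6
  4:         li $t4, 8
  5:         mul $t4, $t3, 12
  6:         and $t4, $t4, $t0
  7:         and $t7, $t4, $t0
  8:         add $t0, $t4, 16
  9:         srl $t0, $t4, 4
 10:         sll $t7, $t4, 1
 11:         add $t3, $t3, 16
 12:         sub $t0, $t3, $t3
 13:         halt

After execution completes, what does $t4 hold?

0

li $t3, 16 → $t3=16
li $t7, 35 → $t7=35
li $t0, 6 → $t0=6
li $t4, 8 → $t4=8
mul $t4, $t3, 12 → $t4=16*12=192
and $t4, $t4, $t0 → $t4=192&6=0
and $t7, $t4, $t0 → $t7=0&6=0
add $t0, $t4, 16 → $t0=0+16=16
srl $t0, $t4, 4 → $t0=0>>4=0
sll $t7, $t4, 1 → $t7=0<<1=0
add $t3, $t3, 16 → $t3=16+16=32
sub $t0, $t3, $t3 → $t0=32-32=0
halt.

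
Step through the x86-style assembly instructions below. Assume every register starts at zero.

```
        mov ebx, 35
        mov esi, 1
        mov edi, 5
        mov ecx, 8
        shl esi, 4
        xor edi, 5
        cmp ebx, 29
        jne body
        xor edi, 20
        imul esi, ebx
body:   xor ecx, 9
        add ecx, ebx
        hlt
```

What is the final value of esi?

16

mov ebx, 35 → ebx=35
mov esi, 1 → esi=1
mov edi, 5 → edi=5
mov ecx, 8 → ecx=8
shl esi, 4 → esi=1<<4=16
xor edi, 5 → edi=5^5=0
cmp ebx, 29  (cmp 35,29)
jne body: taken
xor ecx, 9 → ecx=8^9=1
add ecx, ebx → ecx=1+35=36
halt.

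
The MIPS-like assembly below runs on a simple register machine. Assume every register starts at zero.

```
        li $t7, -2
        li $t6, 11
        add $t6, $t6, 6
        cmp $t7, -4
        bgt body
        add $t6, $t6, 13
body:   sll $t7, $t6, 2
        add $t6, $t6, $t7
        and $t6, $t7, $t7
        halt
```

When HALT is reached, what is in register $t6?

$t7=-2
$t6=11
$t6=11+6=17
cmp $t7, -4  (cmp -2,-4)
bgt body: taken
$t7=17<<2=68
$t6=17+68=85
$t6=68&68=68
halt.

68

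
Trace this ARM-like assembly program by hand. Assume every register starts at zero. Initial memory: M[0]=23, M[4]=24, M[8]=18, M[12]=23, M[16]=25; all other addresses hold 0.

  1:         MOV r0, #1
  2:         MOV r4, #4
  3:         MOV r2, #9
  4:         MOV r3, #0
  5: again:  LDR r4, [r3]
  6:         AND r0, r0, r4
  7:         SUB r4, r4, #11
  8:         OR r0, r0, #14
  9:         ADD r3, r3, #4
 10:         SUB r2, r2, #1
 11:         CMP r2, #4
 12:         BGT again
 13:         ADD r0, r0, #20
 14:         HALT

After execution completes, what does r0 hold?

34

after MOV r0, #1: r0=1
after MOV r4, #4: r4=4
after MOV r2, #9: r2=9
after MOV r3, #0: r3=0
after LDR r4, [r3]: r4=M[0]=23
after AND r0, r0, r4: r0=1&23=1
after SUB r4, r4, #11: r4=23-11=12
after OR r0, r0, #14: r0=1|14=15
after ADD r3, r3, #4: r3=0+4=4
after SUB r2, r2, #1: r2=9-1=8
CMP r2, #4  (cmp 8,4)
BGT again: taken
after LDR r4, [r3]: r4=M[4]=24
after AND r0, r0, r4: r0=15&24=8
after SUB r4, r4, #11: r4=24-11=13
after OR r0, r0, #14: r0=8|14=14
after ADD r3, r3, #4: r3=4+4=8
after SUB r2, r2, #1: r2=8-1=7
CMP r2, #4  (cmp 7,4)
BGT again: taken
after LDR r4, [r3]: r4=M[8]=18
after AND r0, r0, r4: r0=14&18=2
after SUB r4, r4, #11: r4=18-11=7
after OR r0, r0, #14: r0=2|14=14
after ADD r3, r3, #4: r3=8+4=12
after SUB r2, r2, #1: r2=7-1=6
CMP r2, #4  (cmp 6,4)
BGT again: taken
after LDR r4, [r3]: r4=M[12]=23
after AND r0, r0, r4: r0=14&23=6
after SUB r4, r4, #11: r4=23-11=12
after OR r0, r0, #14: r0=6|14=14
after ADD r3, r3, #4: r3=12+4=16
after SUB r2, r2, #1: r2=6-1=5
CMP r2, #4  (cmp 5,4)
BGT again: taken
after LDR r4, [r3]: r4=M[16]=25
after AND r0, r0, r4: r0=14&25=8
after SUB r4, r4, #11: r4=25-11=14
after OR r0, r0, #14: r0=8|14=14
after ADD r3, r3, #4: r3=16+4=20
after SUB r2, r2, #1: r2=5-1=4
CMP r2, #4  (cmp 4,4)
BGT again: not taken
after ADD r0, r0, #20: r0=14+20=34
halt.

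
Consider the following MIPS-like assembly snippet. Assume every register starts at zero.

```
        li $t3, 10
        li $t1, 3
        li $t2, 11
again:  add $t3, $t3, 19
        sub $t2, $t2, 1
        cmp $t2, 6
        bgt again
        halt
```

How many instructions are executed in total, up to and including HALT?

24

$t3=10
$t1=3
$t2=11
$t3=10+19=29
$t2=11-1=10
cmp $t2, 6  (cmp 10,6)
bgt again: taken
$t3=29+19=48
$t2=10-1=9
cmp $t2, 6  (cmp 9,6)
bgt again: taken
$t3=48+19=67
$t2=9-1=8
cmp $t2, 6  (cmp 8,6)
bgt again: taken
$t3=67+19=86
$t2=8-1=7
cmp $t2, 6  (cmp 7,6)
bgt again: taken
$t3=86+19=105
$t2=7-1=6
cmp $t2, 6  (cmp 6,6)
bgt again: not taken
halt.
Total executed instructions: 24.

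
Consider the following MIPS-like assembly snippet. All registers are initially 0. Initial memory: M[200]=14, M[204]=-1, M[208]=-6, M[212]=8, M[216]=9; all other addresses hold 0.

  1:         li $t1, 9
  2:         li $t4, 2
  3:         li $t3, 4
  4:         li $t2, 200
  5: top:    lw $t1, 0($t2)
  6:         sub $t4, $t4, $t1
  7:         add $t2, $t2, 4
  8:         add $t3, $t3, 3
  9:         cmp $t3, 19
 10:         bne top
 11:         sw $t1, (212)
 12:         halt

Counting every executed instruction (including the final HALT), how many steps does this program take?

li $t1, 9 → $t1=9
li $t4, 2 → $t4=2
li $t3, 4 → $t3=4
li $t2, 200 → $t2=200
lw $t1, 0($t2) → $t1=M[200]=14
sub $t4, $t4, $t1 → $t4=2-14=-12
add $t2, $t2, 4 → $t2=200+4=204
add $t3, $t3, 3 → $t3=4+3=7
cmp $t3, 19  (cmp 7,19)
bne top: taken
lw $t1, 0($t2) → $t1=M[204]=-1
sub $t4, $t4, $t1 → $t4=(-12)-(-1)=-11
add $t2, $t2, 4 → $t2=204+4=208
add $t3, $t3, 3 → $t3=7+3=10
cmp $t3, 19  (cmp 10,19)
bne top: taken
lw $t1, 0($t2) → $t1=M[208]=-6
sub $t4, $t4, $t1 → $t4=(-11)-(-6)=-5
add $t2, $t2, 4 → $t2=208+4=212
add $t3, $t3, 3 → $t3=10+3=13
cmp $t3, 19  (cmp 13,19)
bne top: taken
lw $t1, 0($t2) → $t1=M[212]=8
sub $t4, $t4, $t1 → $t4=(-5)-8=-13
add $t2, $t2, 4 → $t2=212+4=216
add $t3, $t3, 3 → $t3=13+3=16
cmp $t3, 19  (cmp 16,19)
bne top: taken
lw $t1, 0($t2) → $t1=M[216]=9
sub $t4, $t4, $t1 → $t4=(-13)-9=-22
add $t2, $t2, 4 → $t2=216+4=220
add $t3, $t3, 3 → $t3=16+3=19
cmp $t3, 19  (cmp 19,19)
bne top: not taken
sw $t1, (212) → M[212]=9
halt.
Total executed instructions: 36.

36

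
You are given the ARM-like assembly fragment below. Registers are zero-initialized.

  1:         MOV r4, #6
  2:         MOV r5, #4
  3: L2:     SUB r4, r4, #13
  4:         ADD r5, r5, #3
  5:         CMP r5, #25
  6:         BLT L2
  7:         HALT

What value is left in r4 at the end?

-85

after MOV r4, #6: r4=6
after MOV r5, #4: r5=4
after SUB r4, r4, #13: r4=6-13=-7
after ADD r5, r5, #3: r5=4+3=7
CMP r5, #25  (cmp 7,25)
BLT L2: taken
after SUB r4, r4, #13: r4=(-7)-13=-20
after ADD r5, r5, #3: r5=7+3=10
CMP r5, #25  (cmp 10,25)
BLT L2: taken
after SUB r4, r4, #13: r4=(-20)-13=-33
after ADD r5, r5, #3: r5=10+3=13
CMP r5, #25  (cmp 13,25)
BLT L2: taken
after SUB r4, r4, #13: r4=(-33)-13=-46
after ADD r5, r5, #3: r5=13+3=16
CMP r5, #25  (cmp 16,25)
BLT L2: taken
after SUB r4, r4, #13: r4=(-46)-13=-59
after ADD r5, r5, #3: r5=16+3=19
CMP r5, #25  (cmp 19,25)
BLT L2: taken
after SUB r4, r4, #13: r4=(-59)-13=-72
after ADD r5, r5, #3: r5=19+3=22
CMP r5, #25  (cmp 22,25)
BLT L2: taken
after SUB r4, r4, #13: r4=(-72)-13=-85
after ADD r5, r5, #3: r5=22+3=25
CMP r5, #25  (cmp 25,25)
BLT L2: not taken
halt.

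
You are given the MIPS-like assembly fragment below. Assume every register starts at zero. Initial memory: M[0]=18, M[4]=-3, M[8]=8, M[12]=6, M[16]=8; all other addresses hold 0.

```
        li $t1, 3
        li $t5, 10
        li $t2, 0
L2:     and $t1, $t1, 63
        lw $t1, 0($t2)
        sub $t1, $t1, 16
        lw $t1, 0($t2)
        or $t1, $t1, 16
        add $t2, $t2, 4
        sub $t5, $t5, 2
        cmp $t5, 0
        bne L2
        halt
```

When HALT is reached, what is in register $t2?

20

li $t1, 3 → $t1=3
li $t5, 10 → $t5=10
li $t2, 0 → $t2=0
and $t1, $t1, 63 → $t1=3&63=3
lw $t1, 0($t2) → $t1=M[0]=18
sub $t1, $t1, 16 → $t1=18-16=2
lw $t1, 0($t2) → $t1=M[0]=18
or $t1, $t1, 16 → $t1=18|16=18
add $t2, $t2, 4 → $t2=0+4=4
sub $t5, $t5, 2 → $t5=10-2=8
cmp $t5, 0  (cmp 8,0)
bne L2: taken
and $t1, $t1, 63 → $t1=18&63=18
lw $t1, 0($t2) → $t1=M[4]=-3
sub $t1, $t1, 16 → $t1=(-3)-16=-19
lw $t1, 0($t2) → $t1=M[4]=-3
or $t1, $t1, 16 → $t1=(-3)|16=-3
add $t2, $t2, 4 → $t2=4+4=8
sub $t5, $t5, 2 → $t5=8-2=6
cmp $t5, 0  (cmp 6,0)
bne L2: taken
and $t1, $t1, 63 → $t1=(-3)&63=61
lw $t1, 0($t2) → $t1=M[8]=8
sub $t1, $t1, 16 → $t1=8-16=-8
lw $t1, 0($t2) → $t1=M[8]=8
or $t1, $t1, 16 → $t1=8|16=24
add $t2, $t2, 4 → $t2=8+4=12
sub $t5, $t5, 2 → $t5=6-2=4
cmp $t5, 0  (cmp 4,0)
bne L2: taken
and $t1, $t1, 63 → $t1=24&63=24
lw $t1, 0($t2) → $t1=M[12]=6
sub $t1, $t1, 16 → $t1=6-16=-10
lw $t1, 0($t2) → $t1=M[12]=6
or $t1, $t1, 16 → $t1=6|16=22
add $t2, $t2, 4 → $t2=12+4=16
sub $t5, $t5, 2 → $t5=4-2=2
cmp $t5, 0  (cmp 2,0)
bne L2: taken
and $t1, $t1, 63 → $t1=22&63=22
lw $t1, 0($t2) → $t1=M[16]=8
sub $t1, $t1, 16 → $t1=8-16=-8
lw $t1, 0($t2) → $t1=M[16]=8
or $t1, $t1, 16 → $t1=8|16=24
add $t2, $t2, 4 → $t2=16+4=20
sub $t5, $t5, 2 → $t5=2-2=0
cmp $t5, 0  (cmp 0,0)
bne L2: not taken
halt.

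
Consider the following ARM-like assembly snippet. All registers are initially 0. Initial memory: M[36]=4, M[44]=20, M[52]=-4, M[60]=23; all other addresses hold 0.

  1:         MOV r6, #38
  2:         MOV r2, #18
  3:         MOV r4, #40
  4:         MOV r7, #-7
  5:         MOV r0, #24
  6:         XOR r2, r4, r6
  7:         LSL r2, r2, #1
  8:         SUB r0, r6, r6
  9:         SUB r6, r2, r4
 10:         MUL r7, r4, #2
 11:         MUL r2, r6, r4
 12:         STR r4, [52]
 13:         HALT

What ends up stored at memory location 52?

40

after MOV r6, #38: r6=38
after MOV r2, #18: r2=18
after MOV r4, #40: r4=40
after MOV r7, #-7: r7=-7
after MOV r0, #24: r0=24
after XOR r2, r4, r6: r2=40^38=14
after LSL r2, r2, #1: r2=14<<1=28
after SUB r0, r6, r6: r0=38-38=0
after SUB r6, r2, r4: r6=28-40=-12
after MUL r7, r4, #2: r7=40*2=80
after MUL r2, r6, r4: r2=(-12)*40=-480
STR r4, [52] → M[52]=40
halt.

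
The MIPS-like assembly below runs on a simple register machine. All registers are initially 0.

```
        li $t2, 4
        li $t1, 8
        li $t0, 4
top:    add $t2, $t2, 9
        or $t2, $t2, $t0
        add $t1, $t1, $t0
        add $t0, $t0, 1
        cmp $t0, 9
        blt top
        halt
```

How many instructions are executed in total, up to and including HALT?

34

li $t2, 4 → $t2=4
li $t1, 8 → $t1=8
li $t0, 4 → $t0=4
add $t2, $t2, 9 → $t2=4+9=13
or $t2, $t2, $t0 → $t2=13|4=13
add $t1, $t1, $t0 → $t1=8+4=12
add $t0, $t0, 1 → $t0=4+1=5
cmp $t0, 9  (cmp 5,9)
blt top: taken
add $t2, $t2, 9 → $t2=13+9=22
or $t2, $t2, $t0 → $t2=22|5=23
add $t1, $t1, $t0 → $t1=12+5=17
add $t0, $t0, 1 → $t0=5+1=6
cmp $t0, 9  (cmp 6,9)
blt top: taken
add $t2, $t2, 9 → $t2=23+9=32
or $t2, $t2, $t0 → $t2=32|6=38
add $t1, $t1, $t0 → $t1=17+6=23
add $t0, $t0, 1 → $t0=6+1=7
cmp $t0, 9  (cmp 7,9)
blt top: taken
add $t2, $t2, 9 → $t2=38+9=47
or $t2, $t2, $t0 → $t2=47|7=47
add $t1, $t1, $t0 → $t1=23+7=30
add $t0, $t0, 1 → $t0=7+1=8
cmp $t0, 9  (cmp 8,9)
blt top: taken
add $t2, $t2, 9 → $t2=47+9=56
or $t2, $t2, $t0 → $t2=56|8=56
add $t1, $t1, $t0 → $t1=30+8=38
add $t0, $t0, 1 → $t0=8+1=9
cmp $t0, 9  (cmp 9,9)
blt top: not taken
halt.
Total executed instructions: 34.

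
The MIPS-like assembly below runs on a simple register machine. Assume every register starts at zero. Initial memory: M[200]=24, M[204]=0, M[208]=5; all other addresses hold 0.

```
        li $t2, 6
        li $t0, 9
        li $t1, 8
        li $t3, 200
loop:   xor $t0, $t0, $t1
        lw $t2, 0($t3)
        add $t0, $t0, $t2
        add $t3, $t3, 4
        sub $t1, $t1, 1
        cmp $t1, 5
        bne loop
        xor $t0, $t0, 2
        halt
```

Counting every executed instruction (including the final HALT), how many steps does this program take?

$t2=6
$t0=9
$t1=8
$t3=200
$t0=9^8=1
$t2=M[200]=24
$t0=1+24=25
$t3=200+4=204
$t1=8-1=7
cmp $t1, 5  (cmp 7,5)
bne loop: taken
$t0=25^7=30
$t2=M[204]=0
$t0=30+0=30
$t3=204+4=208
$t1=7-1=6
cmp $t1, 5  (cmp 6,5)
bne loop: taken
$t0=30^6=24
$t2=M[208]=5
$t0=24+5=29
$t3=208+4=212
$t1=6-1=5
cmp $t1, 5  (cmp 5,5)
bne loop: not taken
$t0=29^2=31
halt.
Total executed instructions: 27.

27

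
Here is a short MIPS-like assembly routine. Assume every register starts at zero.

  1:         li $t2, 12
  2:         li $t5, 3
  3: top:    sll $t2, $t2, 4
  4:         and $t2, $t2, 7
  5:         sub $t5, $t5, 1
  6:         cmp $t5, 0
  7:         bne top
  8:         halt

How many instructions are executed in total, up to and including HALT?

18

after li $t2, 12: $t2=12
after li $t5, 3: $t5=3
after sll $t2, $t2, 4: $t2=12<<4=192
after and $t2, $t2, 7: $t2=192&7=0
after sub $t5, $t5, 1: $t5=3-1=2
cmp $t5, 0  (cmp 2,0)
bne top: taken
after sll $t2, $t2, 4: $t2=0<<4=0
after and $t2, $t2, 7: $t2=0&7=0
after sub $t5, $t5, 1: $t5=2-1=1
cmp $t5, 0  (cmp 1,0)
bne top: taken
after sll $t2, $t2, 4: $t2=0<<4=0
after and $t2, $t2, 7: $t2=0&7=0
after sub $t5, $t5, 1: $t5=1-1=0
cmp $t5, 0  (cmp 0,0)
bne top: not taken
halt.
Total executed instructions: 18.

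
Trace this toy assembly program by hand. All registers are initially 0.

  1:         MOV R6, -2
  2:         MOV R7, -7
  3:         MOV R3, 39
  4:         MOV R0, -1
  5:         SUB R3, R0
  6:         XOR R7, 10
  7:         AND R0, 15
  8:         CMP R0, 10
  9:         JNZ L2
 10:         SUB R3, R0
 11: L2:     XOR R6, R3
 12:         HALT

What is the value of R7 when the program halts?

R6=-2
R7=-7
R3=39
R0=-1
R3=39-(-1)=40
R7=(-7)^10=-13
R0=(-1)&15=15
CMP R0, 10  (cmp 15,10)
JNZ L2: taken
R6=(-2)^40=-42
halt.

-13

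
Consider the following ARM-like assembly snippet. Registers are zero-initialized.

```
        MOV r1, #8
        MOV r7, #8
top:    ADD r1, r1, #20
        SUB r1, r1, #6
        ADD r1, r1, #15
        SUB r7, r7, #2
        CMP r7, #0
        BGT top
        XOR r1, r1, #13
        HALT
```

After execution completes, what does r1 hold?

113

r1=8
r7=8
r1=8+20=28
r1=28-6=22
r1=22+15=37
r7=8-2=6
CMP r7, #0  (cmp 6,0)
BGT top: taken
r1=37+20=57
r1=57-6=51
r1=51+15=66
r7=6-2=4
CMP r7, #0  (cmp 4,0)
BGT top: taken
r1=66+20=86
r1=86-6=80
r1=80+15=95
r7=4-2=2
CMP r7, #0  (cmp 2,0)
BGT top: taken
r1=95+20=115
r1=115-6=109
r1=109+15=124
r7=2-2=0
CMP r7, #0  (cmp 0,0)
BGT top: not taken
r1=124^13=113
halt.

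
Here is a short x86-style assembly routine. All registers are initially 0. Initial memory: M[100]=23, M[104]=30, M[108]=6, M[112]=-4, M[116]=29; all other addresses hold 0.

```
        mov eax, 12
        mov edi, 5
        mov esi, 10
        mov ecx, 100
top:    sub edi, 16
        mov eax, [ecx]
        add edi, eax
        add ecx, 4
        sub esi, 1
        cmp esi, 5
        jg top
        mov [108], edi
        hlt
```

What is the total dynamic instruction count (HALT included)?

mov eax, 12 → eax=12
mov edi, 5 → edi=5
mov esi, 10 → esi=10
mov ecx, 100 → ecx=100
sub edi, 16 → edi=5-16=-11
mov eax, [ecx] → eax=M[100]=23
add edi, eax → edi=(-11)+23=12
add ecx, 4 → ecx=100+4=104
sub esi, 1 → esi=10-1=9
cmp esi, 5  (cmp 9,5)
jg top: taken
sub edi, 16 → edi=12-16=-4
mov eax, [ecx] → eax=M[104]=30
add edi, eax → edi=(-4)+30=26
add ecx, 4 → ecx=104+4=108
sub esi, 1 → esi=9-1=8
cmp esi, 5  (cmp 8,5)
jg top: taken
sub edi, 16 → edi=26-16=10
mov eax, [ecx] → eax=M[108]=6
add edi, eax → edi=10+6=16
add ecx, 4 → ecx=108+4=112
sub esi, 1 → esi=8-1=7
cmp esi, 5  (cmp 7,5)
jg top: taken
sub edi, 16 → edi=16-16=0
mov eax, [ecx] → eax=M[112]=-4
add edi, eax → edi=0+(-4)=-4
add ecx, 4 → ecx=112+4=116
sub esi, 1 → esi=7-1=6
cmp esi, 5  (cmp 6,5)
jg top: taken
sub edi, 16 → edi=(-4)-16=-20
mov eax, [ecx] → eax=M[116]=29
add edi, eax → edi=(-20)+29=9
add ecx, 4 → ecx=116+4=120
sub esi, 1 → esi=6-1=5
cmp esi, 5  (cmp 5,5)
jg top: not taken
mov [108], edi → M[108]=9
halt.
Total executed instructions: 41.

41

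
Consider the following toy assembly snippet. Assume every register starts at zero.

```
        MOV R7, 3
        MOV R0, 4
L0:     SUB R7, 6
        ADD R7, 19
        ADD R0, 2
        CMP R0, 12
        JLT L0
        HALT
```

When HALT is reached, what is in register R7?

55

MOV R7, 3 → R7=3
MOV R0, 4 → R0=4
SUB R7, 6 → R7=3-6=-3
ADD R7, 19 → R7=(-3)+19=16
ADD R0, 2 → R0=4+2=6
CMP R0, 12  (cmp 6,12)
JLT L0: taken
SUB R7, 6 → R7=16-6=10
ADD R7, 19 → R7=10+19=29
ADD R0, 2 → R0=6+2=8
CMP R0, 12  (cmp 8,12)
JLT L0: taken
SUB R7, 6 → R7=29-6=23
ADD R7, 19 → R7=23+19=42
ADD R0, 2 → R0=8+2=10
CMP R0, 12  (cmp 10,12)
JLT L0: taken
SUB R7, 6 → R7=42-6=36
ADD R7, 19 → R7=36+19=55
ADD R0, 2 → R0=10+2=12
CMP R0, 12  (cmp 12,12)
JLT L0: not taken
halt.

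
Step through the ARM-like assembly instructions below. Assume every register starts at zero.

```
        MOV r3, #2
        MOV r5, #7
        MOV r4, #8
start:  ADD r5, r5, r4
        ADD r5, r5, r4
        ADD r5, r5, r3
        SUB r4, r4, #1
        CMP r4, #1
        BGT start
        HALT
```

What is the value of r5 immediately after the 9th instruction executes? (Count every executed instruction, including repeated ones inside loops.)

r3=2
r5=7
r4=8
r5=7+8=15
r5=15+8=23
r5=23+2=25
r4=8-1=7
CMP r4, #1  (cmp 7,1)
BGT start: taken
After step 9: r5 = 25.

25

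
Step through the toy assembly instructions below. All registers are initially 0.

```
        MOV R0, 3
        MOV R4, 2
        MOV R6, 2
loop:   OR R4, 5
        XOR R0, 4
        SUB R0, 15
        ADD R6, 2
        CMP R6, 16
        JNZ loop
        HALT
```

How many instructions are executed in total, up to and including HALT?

46

after MOV R0, 3: R0=3
after MOV R4, 2: R4=2
after MOV R6, 2: R6=2
after OR R4, 5: R4=2|5=7
after XOR R0, 4: R0=3^4=7
after SUB R0, 15: R0=7-15=-8
after ADD R6, 2: R6=2+2=4
CMP R6, 16  (cmp 4,16)
JNZ loop: taken
after OR R4, 5: R4=7|5=7
after XOR R0, 4: R0=(-8)^4=-4
after SUB R0, 15: R0=(-4)-15=-19
after ADD R6, 2: R6=4+2=6
CMP R6, 16  (cmp 6,16)
JNZ loop: taken
after OR R4, 5: R4=7|5=7
after XOR R0, 4: R0=(-19)^4=-23
after SUB R0, 15: R0=(-23)-15=-38
after ADD R6, 2: R6=6+2=8
CMP R6, 16  (cmp 8,16)
JNZ loop: taken
after OR R4, 5: R4=7|5=7
after XOR R0, 4: R0=(-38)^4=-34
after SUB R0, 15: R0=(-34)-15=-49
after ADD R6, 2: R6=8+2=10
CMP R6, 16  (cmp 10,16)
JNZ loop: taken
after OR R4, 5: R4=7|5=7
after XOR R0, 4: R0=(-49)^4=-53
after SUB R0, 15: R0=(-53)-15=-68
after ADD R6, 2: R6=10+2=12
CMP R6, 16  (cmp 12,16)
JNZ loop: taken
after OR R4, 5: R4=7|5=7
after XOR R0, 4: R0=(-68)^4=-72
after SUB R0, 15: R0=(-72)-15=-87
after ADD R6, 2: R6=12+2=14
CMP R6, 16  (cmp 14,16)
JNZ loop: taken
after OR R4, 5: R4=7|5=7
after XOR R0, 4: R0=(-87)^4=-83
after SUB R0, 15: R0=(-83)-15=-98
after ADD R6, 2: R6=14+2=16
CMP R6, 16  (cmp 16,16)
JNZ loop: not taken
halt.
Total executed instructions: 46.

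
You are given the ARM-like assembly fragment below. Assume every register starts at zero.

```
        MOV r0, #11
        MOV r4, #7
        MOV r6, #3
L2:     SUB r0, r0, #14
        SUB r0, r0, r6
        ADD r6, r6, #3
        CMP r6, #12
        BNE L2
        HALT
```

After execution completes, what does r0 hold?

-49

MOV r0, #11 → r0=11
MOV r4, #7 → r4=7
MOV r6, #3 → r6=3
SUB r0, r0, #14 → r0=11-14=-3
SUB r0, r0, r6 → r0=(-3)-3=-6
ADD r6, r6, #3 → r6=3+3=6
CMP r6, #12  (cmp 6,12)
BNE L2: taken
SUB r0, r0, #14 → r0=(-6)-14=-20
SUB r0, r0, r6 → r0=(-20)-6=-26
ADD r6, r6, #3 → r6=6+3=9
CMP r6, #12  (cmp 9,12)
BNE L2: taken
SUB r0, r0, #14 → r0=(-26)-14=-40
SUB r0, r0, r6 → r0=(-40)-9=-49
ADD r6, r6, #3 → r6=9+3=12
CMP r6, #12  (cmp 12,12)
BNE L2: not taken
halt.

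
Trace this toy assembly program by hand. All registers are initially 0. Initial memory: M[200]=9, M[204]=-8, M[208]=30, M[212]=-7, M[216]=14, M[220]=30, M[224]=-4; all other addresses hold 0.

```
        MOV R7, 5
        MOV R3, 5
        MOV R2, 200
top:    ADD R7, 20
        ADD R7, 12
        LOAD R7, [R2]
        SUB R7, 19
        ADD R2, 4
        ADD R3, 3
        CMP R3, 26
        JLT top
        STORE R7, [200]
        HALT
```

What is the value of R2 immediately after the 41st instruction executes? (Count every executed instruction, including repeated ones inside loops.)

after MOV R7, 5: R7=5
after MOV R3, 5: R3=5
after MOV R2, 200: R2=200
after ADD R7, 20: R7=5+20=25
after ADD R7, 12: R7=25+12=37
after LOAD R7, [R2]: R7=M[200]=9
after SUB R7, 19: R7=9-19=-10
after ADD R2, 4: R2=200+4=204
after ADD R3, 3: R3=5+3=8
CMP R3, 26  (cmp 8,26)
JLT top: taken
after ADD R7, 20: R7=(-10)+20=10
after ADD R7, 12: R7=10+12=22
after LOAD R7, [R2]: R7=M[204]=-8
after SUB R7, 19: R7=(-8)-19=-27
after ADD R2, 4: R2=204+4=208
after ADD R3, 3: R3=8+3=11
CMP R3, 26  (cmp 11,26)
JLT top: taken
after ADD R7, 20: R7=(-27)+20=-7
after ADD R7, 12: R7=(-7)+12=5
after LOAD R7, [R2]: R7=M[208]=30
after SUB R7, 19: R7=30-19=11
after ADD R2, 4: R2=208+4=212
after ADD R3, 3: R3=11+3=14
CMP R3, 26  (cmp 14,26)
JLT top: taken
after ADD R7, 20: R7=11+20=31
after ADD R7, 12: R7=31+12=43
after LOAD R7, [R2]: R7=M[212]=-7
after SUB R7, 19: R7=(-7)-19=-26
after ADD R2, 4: R2=212+4=216
after ADD R3, 3: R3=14+3=17
CMP R3, 26  (cmp 17,26)
JLT top: taken
after ADD R7, 20: R7=(-26)+20=-6
after ADD R7, 12: R7=(-6)+12=6
after LOAD R7, [R2]: R7=M[216]=14
after SUB R7, 19: R7=14-19=-5
after ADD R2, 4: R2=216+4=220
after ADD R3, 3: R3=17+3=20
After step 41: R2 = 220.

220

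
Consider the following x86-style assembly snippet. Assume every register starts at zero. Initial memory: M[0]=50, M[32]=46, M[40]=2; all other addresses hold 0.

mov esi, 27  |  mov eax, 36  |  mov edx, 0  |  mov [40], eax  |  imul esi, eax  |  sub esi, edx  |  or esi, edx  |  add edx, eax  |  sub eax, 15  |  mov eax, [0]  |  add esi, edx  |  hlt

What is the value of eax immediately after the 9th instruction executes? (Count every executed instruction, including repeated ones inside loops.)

21

esi=27
eax=36
edx=0
mov [40], eax → M[40]=36
esi=27*36=972
esi=972-0=972
esi=972|0=972
edx=0+36=36
eax=36-15=21
After step 9: eax = 21.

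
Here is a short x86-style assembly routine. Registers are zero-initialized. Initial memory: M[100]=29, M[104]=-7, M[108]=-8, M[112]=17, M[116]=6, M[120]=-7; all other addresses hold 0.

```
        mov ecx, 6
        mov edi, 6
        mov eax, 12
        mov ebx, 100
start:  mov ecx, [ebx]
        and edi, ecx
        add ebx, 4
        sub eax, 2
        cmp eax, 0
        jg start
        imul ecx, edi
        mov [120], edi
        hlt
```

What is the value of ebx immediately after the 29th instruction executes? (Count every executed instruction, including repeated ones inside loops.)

after mov ecx, 6: ecx=6
after mov edi, 6: edi=6
after mov eax, 12: eax=12
after mov ebx, 100: ebx=100
after mov ecx, [ebx]: ecx=M[100]=29
after and edi, ecx: edi=6&29=4
after add ebx, 4: ebx=100+4=104
after sub eax, 2: eax=12-2=10
cmp eax, 0  (cmp 10,0)
jg start: taken
after mov ecx, [ebx]: ecx=M[104]=-7
after and edi, ecx: edi=4&(-7)=0
after add ebx, 4: ebx=104+4=108
after sub eax, 2: eax=10-2=8
cmp eax, 0  (cmp 8,0)
jg start: taken
after mov ecx, [ebx]: ecx=M[108]=-8
after and edi, ecx: edi=0&(-8)=0
after add ebx, 4: ebx=108+4=112
after sub eax, 2: eax=8-2=6
cmp eax, 0  (cmp 6,0)
jg start: taken
after mov ecx, [ebx]: ecx=M[112]=17
after and edi, ecx: edi=0&17=0
after add ebx, 4: ebx=112+4=116
after sub eax, 2: eax=6-2=4
cmp eax, 0  (cmp 4,0)
jg start: taken
after mov ecx, [ebx]: ecx=M[116]=6
After step 29: ebx = 116.

116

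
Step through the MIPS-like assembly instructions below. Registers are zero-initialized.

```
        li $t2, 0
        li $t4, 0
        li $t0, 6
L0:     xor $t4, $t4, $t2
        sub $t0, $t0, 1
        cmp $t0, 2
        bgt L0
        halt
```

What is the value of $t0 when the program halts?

after li $t2, 0: $t2=0
after li $t4, 0: $t4=0
after li $t0, 6: $t0=6
after xor $t4, $t4, $t2: $t4=0^0=0
after sub $t0, $t0, 1: $t0=6-1=5
cmp $t0, 2  (cmp 5,2)
bgt L0: taken
after xor $t4, $t4, $t2: $t4=0^0=0
after sub $t0, $t0, 1: $t0=5-1=4
cmp $t0, 2  (cmp 4,2)
bgt L0: taken
after xor $t4, $t4, $t2: $t4=0^0=0
after sub $t0, $t0, 1: $t0=4-1=3
cmp $t0, 2  (cmp 3,2)
bgt L0: taken
after xor $t4, $t4, $t2: $t4=0^0=0
after sub $t0, $t0, 1: $t0=3-1=2
cmp $t0, 2  (cmp 2,2)
bgt L0: not taken
halt.

2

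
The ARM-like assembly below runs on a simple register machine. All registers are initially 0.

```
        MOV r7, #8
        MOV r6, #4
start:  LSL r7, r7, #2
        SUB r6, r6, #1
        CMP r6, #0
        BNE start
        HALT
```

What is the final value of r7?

MOV r7, #8 → r7=8
MOV r6, #4 → r6=4
LSL r7, r7, #2 → r7=8<<2=32
SUB r6, r6, #1 → r6=4-1=3
CMP r6, #0  (cmp 3,0)
BNE start: taken
LSL r7, r7, #2 → r7=32<<2=128
SUB r6, r6, #1 → r6=3-1=2
CMP r6, #0  (cmp 2,0)
BNE start: taken
LSL r7, r7, #2 → r7=128<<2=512
SUB r6, r6, #1 → r6=2-1=1
CMP r6, #0  (cmp 1,0)
BNE start: taken
LSL r7, r7, #2 → r7=512<<2=2048
SUB r6, r6, #1 → r6=1-1=0
CMP r6, #0  (cmp 0,0)
BNE start: not taken
halt.

2048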